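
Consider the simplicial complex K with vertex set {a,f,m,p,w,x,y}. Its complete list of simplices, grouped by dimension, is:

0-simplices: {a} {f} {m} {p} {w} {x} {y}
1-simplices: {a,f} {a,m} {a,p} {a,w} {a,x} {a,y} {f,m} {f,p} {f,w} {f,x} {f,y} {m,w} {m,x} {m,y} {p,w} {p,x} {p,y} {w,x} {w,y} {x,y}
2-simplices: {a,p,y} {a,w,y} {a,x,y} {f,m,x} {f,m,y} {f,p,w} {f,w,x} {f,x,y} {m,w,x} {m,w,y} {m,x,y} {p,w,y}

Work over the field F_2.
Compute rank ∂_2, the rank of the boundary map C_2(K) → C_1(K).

n_0=7 n_1=20 n_2=12  [Z2]
∂1: piv[af,am,ap,aw,ax,ay] rk=6  ker:fm,fp,fw,fx,fy,mw,mx,my,pw,px,py,wx,wy,xy
∂2: piv[apy,awy,axy,fmx,fmy,fpw,fwx,fxy,mwx,mwy,pwy] rk=11  ker:mxy
rk∂_2=11

rank∂_2=11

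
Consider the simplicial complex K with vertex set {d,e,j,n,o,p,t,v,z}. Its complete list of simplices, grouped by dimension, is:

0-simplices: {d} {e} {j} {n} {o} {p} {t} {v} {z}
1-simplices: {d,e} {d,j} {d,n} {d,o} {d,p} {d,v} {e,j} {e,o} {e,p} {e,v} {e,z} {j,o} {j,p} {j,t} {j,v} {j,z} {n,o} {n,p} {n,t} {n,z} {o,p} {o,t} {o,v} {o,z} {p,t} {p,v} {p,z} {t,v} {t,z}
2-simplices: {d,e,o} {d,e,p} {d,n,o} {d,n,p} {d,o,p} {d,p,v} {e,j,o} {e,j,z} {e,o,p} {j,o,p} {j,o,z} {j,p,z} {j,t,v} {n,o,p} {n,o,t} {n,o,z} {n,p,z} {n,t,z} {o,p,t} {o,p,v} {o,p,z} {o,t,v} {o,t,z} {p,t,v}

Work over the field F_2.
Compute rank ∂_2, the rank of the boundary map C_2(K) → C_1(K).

n_0=9 n_1=29 n_2=24  [Z2]
∂1: piv[de,dj,dn,do,dp,dv,ez,jt] rk=8  ker:ej,eo,ep,ev,jo,jp,jv,jz,no,np,nt,nz,op,ot,ov,oz,pt,pv,pz,tv,tz
∂2: piv[deo,dep,dno,dnp,dop,dpv,ejo,ejz,jop,joz,jpz,jtv,not,noz,ntz,opt,opv,otv] rk=18  ker:eop,nop,npz,opz,otz,ptv
rk∂_2=18

rank∂_2=18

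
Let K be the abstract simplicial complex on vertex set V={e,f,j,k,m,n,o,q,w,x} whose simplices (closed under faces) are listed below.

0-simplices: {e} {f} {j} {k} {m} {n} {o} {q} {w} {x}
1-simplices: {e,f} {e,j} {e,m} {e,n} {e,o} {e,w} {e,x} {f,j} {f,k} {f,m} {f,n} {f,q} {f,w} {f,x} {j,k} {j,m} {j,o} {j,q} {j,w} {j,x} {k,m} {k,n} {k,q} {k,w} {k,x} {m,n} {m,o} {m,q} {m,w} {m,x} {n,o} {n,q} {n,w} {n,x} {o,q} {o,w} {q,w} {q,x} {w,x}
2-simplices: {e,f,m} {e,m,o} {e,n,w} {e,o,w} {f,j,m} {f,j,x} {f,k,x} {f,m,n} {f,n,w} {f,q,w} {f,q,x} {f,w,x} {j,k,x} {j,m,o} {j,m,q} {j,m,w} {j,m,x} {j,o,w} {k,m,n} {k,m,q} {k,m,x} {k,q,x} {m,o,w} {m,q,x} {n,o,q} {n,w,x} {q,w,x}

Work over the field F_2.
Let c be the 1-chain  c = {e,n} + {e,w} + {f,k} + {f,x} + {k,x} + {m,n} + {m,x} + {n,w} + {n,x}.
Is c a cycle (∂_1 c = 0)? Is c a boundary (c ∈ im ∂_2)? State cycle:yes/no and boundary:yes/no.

n_0=10 n_1=39 n_2=27  [Z2]
∂1: piv[ef,ej,em,en,eo,ew,ex,fk,fq] rk=9  ker:fj,fm,fn,fw,fx,jk,jm,jo,jq,jw,jx,km,kn,kq,kw,kx,mn,mo,mq,mw,mx,no,nq,nw,nx,oq,ow,qw,qx,wx
∂2: piv[efm,emo,enw,eow,fjm,fjx,fkx,fmn,fnw,fqw,fqx,fwx,jkx,jmo,jmq,jmw,jmx,jow,kmn,kmq,kmx,kqx,noq,nwx] rk=24  ker:mow,mqx,qwx
∂1c = 0
c vs im∂2: reduces to 0 ⇒ boundary

cycle:yes boundary:yes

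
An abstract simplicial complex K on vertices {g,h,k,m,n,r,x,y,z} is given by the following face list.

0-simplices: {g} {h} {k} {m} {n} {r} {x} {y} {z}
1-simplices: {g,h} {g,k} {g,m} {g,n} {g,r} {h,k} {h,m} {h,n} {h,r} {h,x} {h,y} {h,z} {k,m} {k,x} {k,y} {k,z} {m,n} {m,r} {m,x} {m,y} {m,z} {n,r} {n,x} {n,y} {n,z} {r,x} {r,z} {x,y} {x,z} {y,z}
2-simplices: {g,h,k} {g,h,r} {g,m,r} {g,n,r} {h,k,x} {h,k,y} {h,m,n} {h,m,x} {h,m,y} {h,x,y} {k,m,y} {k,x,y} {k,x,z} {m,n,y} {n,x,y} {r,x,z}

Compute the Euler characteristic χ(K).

χ(K)=-5

n_0=9 n_1=30 n_2=16
χ=+9−30+16=-5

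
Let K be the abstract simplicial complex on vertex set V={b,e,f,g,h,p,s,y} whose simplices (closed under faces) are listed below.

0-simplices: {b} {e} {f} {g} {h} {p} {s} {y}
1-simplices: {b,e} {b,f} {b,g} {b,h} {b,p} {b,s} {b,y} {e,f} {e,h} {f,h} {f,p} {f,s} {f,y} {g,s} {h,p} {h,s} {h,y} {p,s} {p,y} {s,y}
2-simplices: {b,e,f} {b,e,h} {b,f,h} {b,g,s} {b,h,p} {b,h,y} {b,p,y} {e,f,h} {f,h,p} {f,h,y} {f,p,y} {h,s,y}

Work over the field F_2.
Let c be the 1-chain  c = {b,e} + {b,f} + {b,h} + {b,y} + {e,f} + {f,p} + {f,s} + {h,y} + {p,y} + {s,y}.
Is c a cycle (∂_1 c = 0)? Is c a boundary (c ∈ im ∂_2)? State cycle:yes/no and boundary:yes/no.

cycle:yes boundary:no

n_0=8 n_1=20 n_2=12  [Z2]
∂1: piv[be,bf,bg,bh,bp,bs,by] rk=7  ker:ef,eh,fh,fp,fs,fy,gs,hp,hs,hy,ps,py,sy
∂2: piv[bef,beh,bfh,bgs,bhp,bhy,bpy,fhp,fhy,hsy] rk=10  ker:efh,fpy
∂1c = 0
c vs im∂2: residual ≠ 0 ⇒ not boundary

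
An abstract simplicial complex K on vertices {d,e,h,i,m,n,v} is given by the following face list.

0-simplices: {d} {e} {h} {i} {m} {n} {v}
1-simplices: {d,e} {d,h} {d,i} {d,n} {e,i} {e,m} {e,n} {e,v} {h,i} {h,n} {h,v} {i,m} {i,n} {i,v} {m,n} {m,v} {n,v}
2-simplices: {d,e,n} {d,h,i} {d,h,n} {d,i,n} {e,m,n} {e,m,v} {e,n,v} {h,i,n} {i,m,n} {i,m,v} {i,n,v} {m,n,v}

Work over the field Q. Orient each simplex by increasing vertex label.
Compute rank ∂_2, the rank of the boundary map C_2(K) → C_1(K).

n_0=7 n_1=17 n_2=12  [Q]
∂1: piv[de,dh,di,dn,em,ev] rk=6  ker:ei,en,hi,hn,hv,im,in,iv,mn,mv,nv
∂2: piv[den,dhi,dhn,din,emn,emv,env,imn,imv] rk=9  ker:hin,inv,mnv
rk∂_2=9

rank∂_2=9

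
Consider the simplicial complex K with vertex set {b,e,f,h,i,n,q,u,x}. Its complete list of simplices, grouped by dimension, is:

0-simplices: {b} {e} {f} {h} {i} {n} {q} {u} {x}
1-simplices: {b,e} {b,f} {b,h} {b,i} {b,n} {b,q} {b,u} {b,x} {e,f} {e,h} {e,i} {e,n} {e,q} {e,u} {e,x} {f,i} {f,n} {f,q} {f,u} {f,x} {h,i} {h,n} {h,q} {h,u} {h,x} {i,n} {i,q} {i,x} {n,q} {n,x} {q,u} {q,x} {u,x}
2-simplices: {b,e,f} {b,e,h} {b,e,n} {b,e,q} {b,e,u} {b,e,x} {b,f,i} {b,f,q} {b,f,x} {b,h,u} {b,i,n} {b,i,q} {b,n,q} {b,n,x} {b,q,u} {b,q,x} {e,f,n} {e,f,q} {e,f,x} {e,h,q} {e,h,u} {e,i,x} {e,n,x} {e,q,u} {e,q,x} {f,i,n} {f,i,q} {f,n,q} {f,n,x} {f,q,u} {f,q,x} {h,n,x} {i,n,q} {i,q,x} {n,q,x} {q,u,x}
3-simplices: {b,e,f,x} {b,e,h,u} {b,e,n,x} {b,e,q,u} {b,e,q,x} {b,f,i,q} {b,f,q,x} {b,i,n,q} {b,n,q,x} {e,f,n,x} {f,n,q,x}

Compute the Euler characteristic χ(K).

χ(K)=1

n_0=9 n_1=33 n_2=36 n_3=11
χ=+9−33+36−11=1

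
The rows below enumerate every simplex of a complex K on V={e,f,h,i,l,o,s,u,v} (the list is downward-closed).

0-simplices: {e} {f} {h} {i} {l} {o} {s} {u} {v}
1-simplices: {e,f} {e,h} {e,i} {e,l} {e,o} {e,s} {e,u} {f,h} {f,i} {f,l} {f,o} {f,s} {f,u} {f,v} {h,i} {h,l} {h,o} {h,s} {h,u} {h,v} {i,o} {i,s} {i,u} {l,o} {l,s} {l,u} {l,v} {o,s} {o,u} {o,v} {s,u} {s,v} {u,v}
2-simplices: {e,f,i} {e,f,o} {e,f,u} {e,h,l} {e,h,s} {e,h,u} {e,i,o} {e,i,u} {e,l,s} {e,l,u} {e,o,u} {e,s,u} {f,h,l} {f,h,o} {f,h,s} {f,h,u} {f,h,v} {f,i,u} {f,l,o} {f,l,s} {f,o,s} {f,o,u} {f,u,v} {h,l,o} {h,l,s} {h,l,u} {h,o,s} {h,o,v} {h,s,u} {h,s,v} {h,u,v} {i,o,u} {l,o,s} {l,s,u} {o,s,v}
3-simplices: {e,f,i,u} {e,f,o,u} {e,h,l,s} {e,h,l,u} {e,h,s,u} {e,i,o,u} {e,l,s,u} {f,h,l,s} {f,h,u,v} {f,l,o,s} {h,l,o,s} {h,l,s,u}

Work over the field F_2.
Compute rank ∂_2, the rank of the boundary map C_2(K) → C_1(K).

n_0=9 n_1=33 n_2=35 n_3=12  [Z2]
∂1: piv[ef,eh,ei,el,eo,es,eu,fv] rk=8  ker:fh,fi,fl,fo,fs,fu,hi,hl,ho,hs,hu,hv,io,is,iu,lo,ls,lu,lv,os,ou,ov,su,sv,uv
∂2: piv[efi,efo,efu,ehl,ehs,ehu,eio,eiu,els,elu,eou,esu,fhl,fho,fhs,fhu,fhv,flo,fos,fuv,hov,hsv] rk=22  ker:fiu,fls,fou,hlo,hls,hlu,hos,hsu,huv,iou,los,lsu,osv
∂3: piv[efiu,efou,ehls,ehlu,ehsu,eiou,elsu,fhls,fhuv,flos,hlos] rk=11  ker:hlsu
rk∂_2=22

rank∂_2=22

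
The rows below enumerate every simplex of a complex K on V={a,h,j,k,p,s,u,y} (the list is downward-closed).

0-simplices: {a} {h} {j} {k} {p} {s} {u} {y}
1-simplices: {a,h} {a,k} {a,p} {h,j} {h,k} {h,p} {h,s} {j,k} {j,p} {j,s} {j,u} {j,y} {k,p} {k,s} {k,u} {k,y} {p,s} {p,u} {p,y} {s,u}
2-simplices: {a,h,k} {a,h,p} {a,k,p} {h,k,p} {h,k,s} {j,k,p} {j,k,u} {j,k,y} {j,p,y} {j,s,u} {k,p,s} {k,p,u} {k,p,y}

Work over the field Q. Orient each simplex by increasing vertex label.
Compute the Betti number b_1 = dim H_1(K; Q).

n_0=8 n_1=20 n_2=13  [Q]
∂1: piv[ah,ak,ap,hj,hs,ju,jy] rk=7  ker:hk,hp,jk,jp,js,kp,ks,ku,ky,ps,pu,py,su
∂2: piv[ahk,ahp,akp,hks,jkp,jku,jky,jpy,jsu,kps,kpu] rk=11  ker:hkp,kpy
b_1=(20−7)−11=2

b_1=2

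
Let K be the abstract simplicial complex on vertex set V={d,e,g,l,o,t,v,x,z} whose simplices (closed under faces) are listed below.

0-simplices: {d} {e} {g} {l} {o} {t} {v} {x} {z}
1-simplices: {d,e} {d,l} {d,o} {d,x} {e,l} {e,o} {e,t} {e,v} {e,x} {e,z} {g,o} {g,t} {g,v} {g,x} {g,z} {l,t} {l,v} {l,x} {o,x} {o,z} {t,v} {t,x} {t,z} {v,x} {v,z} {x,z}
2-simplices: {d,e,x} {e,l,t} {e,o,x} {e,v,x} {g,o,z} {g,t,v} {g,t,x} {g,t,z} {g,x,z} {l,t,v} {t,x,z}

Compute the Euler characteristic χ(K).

n_0=9 n_1=26 n_2=11
χ=+9−26+11=-6

χ(K)=-6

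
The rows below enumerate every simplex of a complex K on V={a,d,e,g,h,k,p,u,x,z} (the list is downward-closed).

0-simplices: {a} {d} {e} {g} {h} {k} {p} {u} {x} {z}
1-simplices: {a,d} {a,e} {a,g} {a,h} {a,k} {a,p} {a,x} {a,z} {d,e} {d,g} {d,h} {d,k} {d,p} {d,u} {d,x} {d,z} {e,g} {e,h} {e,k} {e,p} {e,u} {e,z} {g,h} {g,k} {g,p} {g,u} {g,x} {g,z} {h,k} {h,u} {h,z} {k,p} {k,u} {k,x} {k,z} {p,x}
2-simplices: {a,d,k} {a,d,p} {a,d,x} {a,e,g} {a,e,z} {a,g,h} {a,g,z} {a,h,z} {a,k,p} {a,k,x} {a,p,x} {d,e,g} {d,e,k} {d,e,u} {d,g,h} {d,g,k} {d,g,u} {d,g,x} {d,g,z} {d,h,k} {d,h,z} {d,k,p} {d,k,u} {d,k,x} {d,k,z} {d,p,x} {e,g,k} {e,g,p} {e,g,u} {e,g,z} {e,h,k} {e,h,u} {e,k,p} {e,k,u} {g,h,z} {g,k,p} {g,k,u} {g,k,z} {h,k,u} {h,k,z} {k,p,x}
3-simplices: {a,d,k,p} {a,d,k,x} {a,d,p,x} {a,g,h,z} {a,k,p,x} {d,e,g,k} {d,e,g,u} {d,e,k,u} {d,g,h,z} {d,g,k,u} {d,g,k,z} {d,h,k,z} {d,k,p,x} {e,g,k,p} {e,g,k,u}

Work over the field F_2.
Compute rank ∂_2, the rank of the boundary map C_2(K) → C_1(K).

n_0=10 n_1=36 n_2=41 n_3=15  [Z2]
∂1: piv[ad,ae,ag,ah,ak,ap,ax,az,du] rk=9  ker:de,dg,dh,dk,dp,dx,dz,eg,eh,ek,ep,eu,ez,gh,gk,gp,gu,gx,gz,hk,hu,hz,kp,ku,kx,kz,px
∂2: piv[adk,adp,adx,aeg,aez,agh,agz,ahz,akp,akx,apx,deg,dek,deu,dgh,dgk,dgu,dgx,dgz,dhk,dku,dkz,egp,ehk,ehu,ekp] rk=26  ker:dhz,dkp,dkx,dpx,egk,egu,egz,eku,ghz,gkp,gku,gkz,hku,hkz,kpx
∂3: piv[adkp,adkx,adpx,aghz,akpx,degk,degu,deku,dghz,dgku,dgkz,dhkz,egkp] rk=13  ker:dkpx,egku
rk∂_2=26

rank∂_2=26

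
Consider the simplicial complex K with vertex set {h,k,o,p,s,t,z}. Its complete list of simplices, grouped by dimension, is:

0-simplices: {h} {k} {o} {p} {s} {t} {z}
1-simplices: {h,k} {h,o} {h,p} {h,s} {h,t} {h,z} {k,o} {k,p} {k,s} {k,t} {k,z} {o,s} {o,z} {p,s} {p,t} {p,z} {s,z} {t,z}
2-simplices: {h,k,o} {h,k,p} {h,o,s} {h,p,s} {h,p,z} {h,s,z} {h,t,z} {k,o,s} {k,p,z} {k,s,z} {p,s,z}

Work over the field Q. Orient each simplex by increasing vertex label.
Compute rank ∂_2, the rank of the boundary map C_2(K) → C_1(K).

rank∂_2=9

n_0=7 n_1=18 n_2=11  [Q]
∂1: piv[hk,ho,hp,hs,ht,hz] rk=6  ker:ko,kp,ks,kt,kz,os,oz,ps,pt,pz,sz,tz
∂2: piv[hko,hkp,hos,hps,hpz,hsz,htz,kos,kpz] rk=9  ker:ksz,psz
rk∂_2=9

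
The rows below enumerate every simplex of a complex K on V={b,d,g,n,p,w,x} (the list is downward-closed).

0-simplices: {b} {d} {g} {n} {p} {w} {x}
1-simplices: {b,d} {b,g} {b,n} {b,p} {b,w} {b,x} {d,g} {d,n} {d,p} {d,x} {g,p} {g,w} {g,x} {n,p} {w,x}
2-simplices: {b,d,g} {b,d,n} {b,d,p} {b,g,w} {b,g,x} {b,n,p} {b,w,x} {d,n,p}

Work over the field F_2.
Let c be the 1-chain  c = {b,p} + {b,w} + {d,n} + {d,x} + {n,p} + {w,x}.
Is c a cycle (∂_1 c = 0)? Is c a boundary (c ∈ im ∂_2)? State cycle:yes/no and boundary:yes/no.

cycle:yes boundary:no

n_0=7 n_1=15 n_2=8  [Z2]
∂1: piv[bd,bg,bn,bp,bw,bx] rk=6  ker:dg,dn,dp,dx,gp,gw,gx,np,wx
∂2: piv[bdg,bdn,bdp,bgw,bgx,bnp,bwx] rk=7  ker:dnp
∂1c = 0
c vs im∂2: residual ≠ 0 ⇒ not boundary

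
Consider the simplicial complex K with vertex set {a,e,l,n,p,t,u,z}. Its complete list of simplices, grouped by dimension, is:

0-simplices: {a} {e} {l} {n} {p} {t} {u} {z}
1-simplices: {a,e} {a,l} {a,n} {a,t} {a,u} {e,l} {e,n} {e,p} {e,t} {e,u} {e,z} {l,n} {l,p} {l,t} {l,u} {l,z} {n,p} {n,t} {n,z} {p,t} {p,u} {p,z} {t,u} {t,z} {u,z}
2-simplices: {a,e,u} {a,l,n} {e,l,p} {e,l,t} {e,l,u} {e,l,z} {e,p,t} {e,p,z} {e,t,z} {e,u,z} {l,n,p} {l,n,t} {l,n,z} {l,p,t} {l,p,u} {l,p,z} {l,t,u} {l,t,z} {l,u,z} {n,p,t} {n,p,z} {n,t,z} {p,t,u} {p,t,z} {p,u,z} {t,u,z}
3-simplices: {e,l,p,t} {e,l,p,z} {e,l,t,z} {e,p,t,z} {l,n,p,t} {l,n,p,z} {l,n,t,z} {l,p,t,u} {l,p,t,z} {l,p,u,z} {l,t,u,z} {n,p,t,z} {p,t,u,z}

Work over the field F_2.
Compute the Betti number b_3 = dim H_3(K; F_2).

b_3=3

n_0=8 n_1=25 n_2=26 n_3=13  [Z2]
∂1: piv[ae,al,an,at,au,ep,ez] rk=7  ker:el,en,et,eu,ln,lp,lt,lu,lz,np,nt,nz,pt,pu,pz,tu,tz,uz
∂2: piv[aeu,aln,elp,elt,elu,elz,ept,epz,etz,euz,lnp,lnt,lnz,lpu,ltu] rk=15  ker:lpt,lpz,ltz,luz,npt,npz,ntz,ptu,ptz,puz,tuz
∂3: piv[elpt,elpz,eltz,eptz,lnpt,lnpz,lntz,lptu,lpuz,ltuz] rk=10  ker:lptz,nptz,ptuz
b_3=(13−10)−0=3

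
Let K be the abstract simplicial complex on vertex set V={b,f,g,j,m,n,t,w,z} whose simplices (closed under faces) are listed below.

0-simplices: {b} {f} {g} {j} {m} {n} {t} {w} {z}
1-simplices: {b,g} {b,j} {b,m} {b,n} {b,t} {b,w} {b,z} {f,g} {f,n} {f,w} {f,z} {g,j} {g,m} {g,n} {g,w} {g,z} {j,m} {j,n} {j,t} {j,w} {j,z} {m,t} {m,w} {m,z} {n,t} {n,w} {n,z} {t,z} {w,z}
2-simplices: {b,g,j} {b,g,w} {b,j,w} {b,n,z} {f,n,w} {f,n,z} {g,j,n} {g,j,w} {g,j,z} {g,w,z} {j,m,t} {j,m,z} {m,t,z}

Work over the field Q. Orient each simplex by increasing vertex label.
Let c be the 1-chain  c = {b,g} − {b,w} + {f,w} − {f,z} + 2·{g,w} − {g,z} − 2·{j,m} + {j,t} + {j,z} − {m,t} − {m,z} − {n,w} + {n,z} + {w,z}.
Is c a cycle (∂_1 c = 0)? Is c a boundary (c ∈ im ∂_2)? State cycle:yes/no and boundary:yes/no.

n_0=9 n_1=29 n_2=13  [Q]
∂1: piv[bg,bj,bm,bn,bt,bw,bz,fg] rk=8  ker:fn,fw,fz,gj,gm,gn,gw,gz,jm,jn,jt,jw,jz,mt,mw,mz,nt,nw,nz,tz,wz
∂2: piv[bgj,bgw,bjw,bnz,fnw,fnz,gjn,gjz,gwz,jmt,jmz,mtz] rk=12  ker:gjw
∂1c = 0
c vs im∂2: reduces to 0 ⇒ boundary

cycle:yes boundary:yes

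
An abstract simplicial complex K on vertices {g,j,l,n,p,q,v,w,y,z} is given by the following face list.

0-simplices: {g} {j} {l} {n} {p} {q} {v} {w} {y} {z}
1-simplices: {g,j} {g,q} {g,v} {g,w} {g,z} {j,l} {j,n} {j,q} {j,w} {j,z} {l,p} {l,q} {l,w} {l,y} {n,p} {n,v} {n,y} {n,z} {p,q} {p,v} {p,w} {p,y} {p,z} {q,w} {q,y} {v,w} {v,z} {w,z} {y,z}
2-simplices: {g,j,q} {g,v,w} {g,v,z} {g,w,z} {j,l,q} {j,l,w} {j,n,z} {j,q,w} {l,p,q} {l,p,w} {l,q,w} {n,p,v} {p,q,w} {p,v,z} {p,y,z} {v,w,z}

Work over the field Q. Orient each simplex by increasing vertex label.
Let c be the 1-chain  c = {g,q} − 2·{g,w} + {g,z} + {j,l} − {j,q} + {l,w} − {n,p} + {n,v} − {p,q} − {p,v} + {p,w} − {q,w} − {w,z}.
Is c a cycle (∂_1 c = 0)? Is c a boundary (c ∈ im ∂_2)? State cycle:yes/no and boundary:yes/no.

cycle:yes boundary:no

n_0=10 n_1=29 n_2=16  [Q]
∂1: piv[gj,gq,gv,gw,gz,jl,jn,lp,ly] rk=9  ker:jq,jw,jz,lq,lw,np,nv,ny,nz,pq,pv,pw,py,pz,qw,qy,vw,vz,wz,yz
∂2: piv[gjq,gvw,gvz,gwz,jlq,jlw,jnz,jqw,lpq,lpw,npv,pvz,pyz] rk=13  ker:lqw,pqw,vwz
∂1c = 0
c vs im∂2: residual ≠ 0 ⇒ not boundary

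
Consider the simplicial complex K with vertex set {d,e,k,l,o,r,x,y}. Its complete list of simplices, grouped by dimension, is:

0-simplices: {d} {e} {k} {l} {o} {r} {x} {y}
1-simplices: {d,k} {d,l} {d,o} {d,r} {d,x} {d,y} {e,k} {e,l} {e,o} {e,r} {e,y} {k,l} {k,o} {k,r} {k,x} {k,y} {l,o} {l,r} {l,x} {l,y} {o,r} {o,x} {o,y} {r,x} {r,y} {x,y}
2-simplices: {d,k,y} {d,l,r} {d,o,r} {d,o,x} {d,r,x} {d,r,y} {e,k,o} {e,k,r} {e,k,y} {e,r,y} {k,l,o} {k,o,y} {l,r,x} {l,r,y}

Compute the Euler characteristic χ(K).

χ(K)=-4

n_0=8 n_1=26 n_2=14
χ=+8−26+14=-4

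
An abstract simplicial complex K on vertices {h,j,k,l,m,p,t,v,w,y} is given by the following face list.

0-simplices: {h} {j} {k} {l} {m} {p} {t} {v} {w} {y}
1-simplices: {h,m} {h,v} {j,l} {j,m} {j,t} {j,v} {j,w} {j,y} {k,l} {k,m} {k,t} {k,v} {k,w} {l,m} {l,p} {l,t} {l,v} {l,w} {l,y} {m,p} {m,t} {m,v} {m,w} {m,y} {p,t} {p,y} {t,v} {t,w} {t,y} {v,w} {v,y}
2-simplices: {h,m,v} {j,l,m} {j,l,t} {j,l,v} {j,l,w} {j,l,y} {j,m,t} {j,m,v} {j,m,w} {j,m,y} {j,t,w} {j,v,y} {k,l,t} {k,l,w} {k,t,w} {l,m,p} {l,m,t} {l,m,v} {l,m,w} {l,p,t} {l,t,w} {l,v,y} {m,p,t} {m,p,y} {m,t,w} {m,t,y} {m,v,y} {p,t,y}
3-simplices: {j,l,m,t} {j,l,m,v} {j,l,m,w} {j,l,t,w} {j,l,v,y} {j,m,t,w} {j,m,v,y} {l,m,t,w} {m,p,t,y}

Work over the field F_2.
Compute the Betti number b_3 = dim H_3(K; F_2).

b_3=1

n_0=10 n_1=31 n_2=28 n_3=9  [Z2]
∂1: piv[hm,hv,jl,jm,jt,jw,jy,kl,lp] rk=9  ker:jv,km,kt,kv,kw,lm,lt,lv,lw,ly,mp,mt,mv,mw,my,pt,py,tv,tw,ty,vw,vy
∂2: piv[hmv,jlm,jlt,jlv,jlw,jly,jmt,jmv,jmw,jmy,jtw,jvy,klt,klw,lmp,lpt,mpy,mty] rk=18  ker:ktw,lmt,lmv,lmw,ltw,lvy,mpt,mtw,mvy,pty
∂3: piv[jlmt,jlmv,jlmw,jltw,jlvy,jmtw,jmvy,mpty] rk=8  ker:lmtw
b_3=(9−8)−0=1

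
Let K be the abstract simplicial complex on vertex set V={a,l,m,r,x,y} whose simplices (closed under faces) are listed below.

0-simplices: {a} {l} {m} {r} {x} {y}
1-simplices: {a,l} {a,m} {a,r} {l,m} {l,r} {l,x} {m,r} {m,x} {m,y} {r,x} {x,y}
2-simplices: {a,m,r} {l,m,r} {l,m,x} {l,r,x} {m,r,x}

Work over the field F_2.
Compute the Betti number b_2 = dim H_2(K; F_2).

b_2=1

n_0=6 n_1=11 n_2=5  [Z2]
∂1: piv[al,am,ar,lx,my] rk=5  ker:lm,lr,mr,mx,rx,xy
∂2: piv[amr,lmr,lmx,lrx] rk=4  ker:mrx
b_2=(5−4)−0=1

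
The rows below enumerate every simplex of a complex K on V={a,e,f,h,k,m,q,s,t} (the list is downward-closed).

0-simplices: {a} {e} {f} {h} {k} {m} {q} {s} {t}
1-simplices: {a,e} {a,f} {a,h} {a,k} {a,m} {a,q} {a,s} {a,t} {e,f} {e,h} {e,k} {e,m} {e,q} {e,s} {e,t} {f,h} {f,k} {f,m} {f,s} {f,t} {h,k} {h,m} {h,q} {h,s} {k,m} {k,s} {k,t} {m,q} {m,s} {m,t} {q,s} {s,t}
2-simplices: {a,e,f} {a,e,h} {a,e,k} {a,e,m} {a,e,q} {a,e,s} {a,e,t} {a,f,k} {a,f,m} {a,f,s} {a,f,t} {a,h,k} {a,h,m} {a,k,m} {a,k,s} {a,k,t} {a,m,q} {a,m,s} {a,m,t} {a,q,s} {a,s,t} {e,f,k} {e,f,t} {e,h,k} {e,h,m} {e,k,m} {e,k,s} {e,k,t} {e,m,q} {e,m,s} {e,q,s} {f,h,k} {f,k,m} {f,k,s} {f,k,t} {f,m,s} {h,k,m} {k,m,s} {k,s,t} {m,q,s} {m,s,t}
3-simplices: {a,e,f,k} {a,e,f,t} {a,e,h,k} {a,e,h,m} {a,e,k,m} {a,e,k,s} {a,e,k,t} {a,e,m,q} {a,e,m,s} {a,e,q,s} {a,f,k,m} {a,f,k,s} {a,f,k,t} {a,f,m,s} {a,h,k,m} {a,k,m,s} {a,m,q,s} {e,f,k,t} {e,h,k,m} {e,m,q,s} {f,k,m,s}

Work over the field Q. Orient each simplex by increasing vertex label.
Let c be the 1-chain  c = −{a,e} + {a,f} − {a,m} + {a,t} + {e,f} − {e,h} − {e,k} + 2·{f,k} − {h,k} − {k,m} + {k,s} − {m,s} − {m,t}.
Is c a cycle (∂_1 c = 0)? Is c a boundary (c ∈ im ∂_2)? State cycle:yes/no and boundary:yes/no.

n_0=9 n_1=32 n_2=41 n_3=21  [Q]
∂1: piv[ae,af,ah,ak,am,aq,as,at] rk=8  ker:ef,eh,ek,em,eq,es,et,fh,fk,fm,fs,ft,hk,hm,hq,hs,km,ks,kt,mq,ms,mt,qs,st
∂2: piv[aef,aeh,aek,aem,aeq,aes,aet,afk,afm,afs,aft,ahk,ahm,akm,aks,akt,amq,ams,amt,aqs,ast,fhk] rk=22  ker:efk,eft,ehk,ehm,ekm,eks,ekt,emq,ems,eqs,fkm,fks,fkt,fms,hkm,kms,kst,mqs,mst
∂3: piv[aefk,aeft,aehk,aehm,aekm,aeks,aekt,aemq,aems,aeqs,afkm,afks,afkt,afms,ahkm,akms,amqs] rk=17  ker:efkt,ehkm,emqs,fkms
∂1c = 0
c vs im∂2: reduces to 0 ⇒ boundary

cycle:yes boundary:yes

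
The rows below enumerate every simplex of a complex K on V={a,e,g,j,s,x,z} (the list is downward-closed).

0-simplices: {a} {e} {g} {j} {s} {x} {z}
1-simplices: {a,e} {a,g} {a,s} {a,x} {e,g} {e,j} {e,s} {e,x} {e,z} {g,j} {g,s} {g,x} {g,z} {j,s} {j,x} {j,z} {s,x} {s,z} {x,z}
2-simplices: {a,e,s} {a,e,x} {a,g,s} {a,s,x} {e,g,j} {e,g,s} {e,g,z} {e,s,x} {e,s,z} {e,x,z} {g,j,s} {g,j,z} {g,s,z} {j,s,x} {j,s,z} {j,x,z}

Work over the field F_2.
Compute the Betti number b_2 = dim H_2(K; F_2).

b_2=4

n_0=7 n_1=19 n_2=16  [Z2]
∂1: piv[ae,ag,as,ax,ej,ez] rk=6  ker:eg,es,ex,gj,gs,gx,gz,js,jx,jz,sx,sz,xz
∂2: piv[aes,aex,ags,asx,egj,egs,egz,esz,exz,gjs,gjz,jsx] rk=12  ker:esx,gsz,jsz,jxz
b_2=(16−12)−0=4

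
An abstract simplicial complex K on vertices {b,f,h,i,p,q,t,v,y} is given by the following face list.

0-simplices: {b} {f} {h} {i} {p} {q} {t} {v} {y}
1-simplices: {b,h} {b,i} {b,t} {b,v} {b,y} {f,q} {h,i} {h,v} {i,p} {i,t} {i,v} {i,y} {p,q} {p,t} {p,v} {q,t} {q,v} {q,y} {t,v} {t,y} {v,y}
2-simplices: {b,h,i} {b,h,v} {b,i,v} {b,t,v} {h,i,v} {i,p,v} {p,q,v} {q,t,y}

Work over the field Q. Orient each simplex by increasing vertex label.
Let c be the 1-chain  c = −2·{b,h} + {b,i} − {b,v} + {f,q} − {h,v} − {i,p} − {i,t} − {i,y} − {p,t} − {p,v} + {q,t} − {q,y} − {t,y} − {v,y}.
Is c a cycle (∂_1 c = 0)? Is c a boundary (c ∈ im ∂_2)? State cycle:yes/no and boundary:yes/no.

cycle:no boundary:no

n_0=9 n_1=21 n_2=8  [Q]
∂1: piv[bh,bi,bt,bv,by,fq,ip,pq] rk=8  ker:hi,hv,it,iv,iy,pt,pv,qt,qv,qy,tv,ty,vy
∂2: piv[bhi,bhv,biv,btv,ipv,pqv,qty] rk=7  ker:hiv
∂1c = 2·{b} − {f} − {h} + 4·{i} + {p} + {q} − 2·{v} − 4·{y}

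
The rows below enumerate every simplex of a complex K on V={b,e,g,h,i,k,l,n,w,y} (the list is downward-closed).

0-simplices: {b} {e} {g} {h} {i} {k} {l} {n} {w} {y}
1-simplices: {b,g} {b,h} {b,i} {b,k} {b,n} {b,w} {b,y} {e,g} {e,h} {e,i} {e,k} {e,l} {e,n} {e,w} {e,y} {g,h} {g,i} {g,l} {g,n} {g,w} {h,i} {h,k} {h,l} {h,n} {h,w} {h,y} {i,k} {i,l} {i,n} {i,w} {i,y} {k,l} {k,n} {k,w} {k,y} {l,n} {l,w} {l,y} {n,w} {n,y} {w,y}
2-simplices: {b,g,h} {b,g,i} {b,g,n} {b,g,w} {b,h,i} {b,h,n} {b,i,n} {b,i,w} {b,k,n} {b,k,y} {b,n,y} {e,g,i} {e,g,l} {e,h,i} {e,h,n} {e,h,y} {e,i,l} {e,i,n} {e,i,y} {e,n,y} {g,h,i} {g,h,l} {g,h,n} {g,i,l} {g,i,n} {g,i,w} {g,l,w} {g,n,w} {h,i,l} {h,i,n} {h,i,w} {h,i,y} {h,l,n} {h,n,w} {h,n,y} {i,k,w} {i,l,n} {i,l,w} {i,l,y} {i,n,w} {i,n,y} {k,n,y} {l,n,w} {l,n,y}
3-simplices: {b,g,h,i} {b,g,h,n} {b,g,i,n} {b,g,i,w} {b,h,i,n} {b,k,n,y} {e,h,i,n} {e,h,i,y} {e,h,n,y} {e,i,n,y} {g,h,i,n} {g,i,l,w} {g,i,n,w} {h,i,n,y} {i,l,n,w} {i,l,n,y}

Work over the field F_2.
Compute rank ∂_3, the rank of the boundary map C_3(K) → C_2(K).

rank∂_3=14

n_0=10 n_1=41 n_2=44 n_3=16  [Z2]
∂1: piv[bg,bh,bi,bk,bn,bw,by,eg,el] rk=9  ker:eh,ei,ek,en,ew,ey,gh,gi,gl,gn,gw,hi,hk,hl,hn,hw,hy,ik,il,in,iw,iy,kl,kn,kw,ky,ln,lw,ly,nw,ny,wy
∂2: piv[bgh,bgi,bgn,bgw,bhi,bhn,bin,biw,bkn,bky,bny,egi,egl,ehi,ehn,ehy,eil,eiy,eny,ghl,glw,gnw,hiw,hln,ikw,ily] rk=26  ker:ein,ghi,ghn,gil,gin,giw,hil,hin,hiy,hnw,hny,iln,ilw,inw,iny,kny,lnw,lny
∂3: piv[bghi,bghn,bgin,bgiw,bhin,bkny,ehin,ehiy,ehny,einy,gilw,ginw,ilnw,ilny] rk=14  ker:ghin,hiny
rk∂_3=14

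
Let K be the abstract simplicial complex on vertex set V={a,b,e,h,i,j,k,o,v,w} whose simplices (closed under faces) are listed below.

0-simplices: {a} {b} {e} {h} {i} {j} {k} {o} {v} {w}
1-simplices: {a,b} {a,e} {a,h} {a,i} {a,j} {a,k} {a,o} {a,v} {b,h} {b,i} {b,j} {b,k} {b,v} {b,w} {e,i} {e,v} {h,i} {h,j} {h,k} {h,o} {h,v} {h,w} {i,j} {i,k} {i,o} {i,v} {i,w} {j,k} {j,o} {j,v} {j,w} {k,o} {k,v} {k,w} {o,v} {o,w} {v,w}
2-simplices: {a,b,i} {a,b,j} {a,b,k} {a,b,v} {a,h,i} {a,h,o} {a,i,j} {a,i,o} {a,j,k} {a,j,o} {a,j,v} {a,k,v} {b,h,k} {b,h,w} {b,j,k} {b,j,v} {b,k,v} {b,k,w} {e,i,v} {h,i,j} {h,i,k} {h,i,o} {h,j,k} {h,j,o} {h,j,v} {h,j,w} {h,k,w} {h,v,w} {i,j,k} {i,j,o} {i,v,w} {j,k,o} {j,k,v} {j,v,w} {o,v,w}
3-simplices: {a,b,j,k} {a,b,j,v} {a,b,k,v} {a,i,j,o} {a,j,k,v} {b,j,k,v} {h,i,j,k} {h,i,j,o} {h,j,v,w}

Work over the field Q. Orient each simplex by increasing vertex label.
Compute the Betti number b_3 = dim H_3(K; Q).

n_0=10 n_1=37 n_2=35 n_3=9  [Q]
∂1: piv[ab,ae,ah,ai,aj,ak,ao,av,bw] rk=9  ker:bh,bi,bj,bk,bv,ei,ev,hi,hj,hk,ho,hv,hw,ij,ik,io,iv,iw,jk,jo,jv,jw,ko,kv,kw,ov,ow,vw
∂2: piv[abi,abj,abk,abv,ahi,aho,aij,aio,ajk,ajo,ajv,akv,bhk,bhw,bkw,eiv,hij,hik,hjk,hjv,hjw,hvw,ivw,jko,ovw] rk=25  ker:bjk,bjv,bkv,hio,hjo,hkw,ijk,ijo,jkv,jvw
∂3: piv[abjk,abjv,abkv,aijo,ajkv,hijk,hijo,hjvw] rk=8  ker:bjkv
b_3=(9−8)−0=1

b_3=1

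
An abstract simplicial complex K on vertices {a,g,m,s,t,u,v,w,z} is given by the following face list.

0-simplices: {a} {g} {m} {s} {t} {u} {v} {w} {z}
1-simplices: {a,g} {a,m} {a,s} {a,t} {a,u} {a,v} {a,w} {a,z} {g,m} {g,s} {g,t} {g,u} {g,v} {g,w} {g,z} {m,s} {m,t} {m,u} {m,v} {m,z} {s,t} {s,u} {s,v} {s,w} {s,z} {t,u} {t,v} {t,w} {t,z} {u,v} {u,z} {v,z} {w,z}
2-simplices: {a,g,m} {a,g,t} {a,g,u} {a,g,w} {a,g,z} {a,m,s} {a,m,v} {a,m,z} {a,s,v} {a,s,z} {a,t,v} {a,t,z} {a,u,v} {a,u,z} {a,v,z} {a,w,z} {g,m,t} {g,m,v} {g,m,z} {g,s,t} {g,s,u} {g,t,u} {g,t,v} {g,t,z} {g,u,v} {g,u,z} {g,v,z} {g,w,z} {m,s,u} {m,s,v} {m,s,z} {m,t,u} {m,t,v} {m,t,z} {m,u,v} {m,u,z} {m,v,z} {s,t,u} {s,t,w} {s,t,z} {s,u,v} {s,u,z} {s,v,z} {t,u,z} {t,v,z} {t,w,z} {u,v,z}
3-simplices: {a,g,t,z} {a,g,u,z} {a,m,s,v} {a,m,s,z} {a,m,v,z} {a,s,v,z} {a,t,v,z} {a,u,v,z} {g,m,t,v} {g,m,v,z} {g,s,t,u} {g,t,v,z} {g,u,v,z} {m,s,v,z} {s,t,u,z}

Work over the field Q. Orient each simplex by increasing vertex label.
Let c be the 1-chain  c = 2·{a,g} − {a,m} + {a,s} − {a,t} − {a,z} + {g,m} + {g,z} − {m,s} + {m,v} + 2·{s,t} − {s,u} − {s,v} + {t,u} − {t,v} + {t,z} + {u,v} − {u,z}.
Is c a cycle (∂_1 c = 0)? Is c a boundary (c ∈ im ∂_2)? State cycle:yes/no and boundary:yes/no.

n_0=9 n_1=33 n_2=47 n_3=15  [Q]
∂1: piv[ag,am,as,at,au,av,aw,az] rk=8  ker:gm,gs,gt,gu,gv,gw,gz,ms,mt,mu,mv,mz,st,su,sv,sw,sz,tu,tv,tw,tz,uv,uz,vz,wz
∂2: piv[agm,agt,agu,agw,agz,ams,amv,amz,asv,asz,atv,atz,auv,auz,avz,awz,gmt,gmv,gst,gsu,gtu,msu,mtu,stw,twz] rk=25  ker:gmz,gtv,gtz,guv,guz,gvz,gwz,msv,msz,mtv,mtz,muv,muz,mvz,stu,stz,suv,suz,svz,tuz,tvz,uvz
∂3: piv[agtz,aguz,amsv,amsz,amvz,asvz,atvz,auvz,gmtv,gmvz,gstu,gtvz,guvz,stuz] rk=14  ker:msvz
∂1c = 0
c vs im∂2: reduces to 0 ⇒ boundary

cycle:yes boundary:yes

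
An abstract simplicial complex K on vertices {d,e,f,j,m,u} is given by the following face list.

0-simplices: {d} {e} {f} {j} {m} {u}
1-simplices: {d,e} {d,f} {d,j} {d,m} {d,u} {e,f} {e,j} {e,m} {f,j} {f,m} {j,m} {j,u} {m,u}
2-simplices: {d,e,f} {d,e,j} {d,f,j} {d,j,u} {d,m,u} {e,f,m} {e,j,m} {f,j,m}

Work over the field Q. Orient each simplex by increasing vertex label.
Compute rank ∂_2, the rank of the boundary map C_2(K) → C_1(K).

n_0=6 n_1=13 n_2=8  [Q]
∂1: piv[de,df,dj,dm,du] rk=5  ker:ef,ej,em,fj,fm,jm,ju,mu
∂2: piv[def,dej,dfj,dju,dmu,efm,ejm] rk=7  ker:fjm
rk∂_2=7

rank∂_2=7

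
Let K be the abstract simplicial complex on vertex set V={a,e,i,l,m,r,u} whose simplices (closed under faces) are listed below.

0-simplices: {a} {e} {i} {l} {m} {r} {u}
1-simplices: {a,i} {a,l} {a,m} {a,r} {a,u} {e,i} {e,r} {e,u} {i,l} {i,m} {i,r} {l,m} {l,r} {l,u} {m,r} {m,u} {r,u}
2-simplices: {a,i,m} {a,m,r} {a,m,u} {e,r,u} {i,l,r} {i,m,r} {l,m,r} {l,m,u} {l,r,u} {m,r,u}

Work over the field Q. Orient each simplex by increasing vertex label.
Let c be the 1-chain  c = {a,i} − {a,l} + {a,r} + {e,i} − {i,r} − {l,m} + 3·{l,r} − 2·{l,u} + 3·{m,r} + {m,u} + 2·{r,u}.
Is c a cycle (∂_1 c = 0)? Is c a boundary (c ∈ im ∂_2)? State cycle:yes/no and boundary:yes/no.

cycle:no boundary:no

n_0=7 n_1=17 n_2=10  [Q]
∂1: piv[ai,al,am,ar,au,ei] rk=6  ker:er,eu,il,im,ir,lm,lr,lu,mr,mu,ru
∂2: piv[aim,amr,amu,eru,ilr,imr,lmr,lmu,lru] rk=9  ker:mru
∂1c = −{a} − {e} + 3·{i} − {l} − 5·{m} + 4·{r} + {u}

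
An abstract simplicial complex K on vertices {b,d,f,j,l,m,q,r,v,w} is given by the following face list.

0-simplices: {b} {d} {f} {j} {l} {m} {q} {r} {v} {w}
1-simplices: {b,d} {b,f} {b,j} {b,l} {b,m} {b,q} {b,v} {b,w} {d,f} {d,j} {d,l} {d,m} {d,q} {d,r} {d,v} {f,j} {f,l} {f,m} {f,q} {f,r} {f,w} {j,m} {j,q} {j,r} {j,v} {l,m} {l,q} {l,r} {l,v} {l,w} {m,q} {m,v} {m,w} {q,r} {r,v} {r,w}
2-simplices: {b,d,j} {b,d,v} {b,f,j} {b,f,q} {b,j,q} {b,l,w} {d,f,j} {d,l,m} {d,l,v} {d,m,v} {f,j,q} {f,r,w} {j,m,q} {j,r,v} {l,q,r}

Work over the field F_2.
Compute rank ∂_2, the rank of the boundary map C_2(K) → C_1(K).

rank∂_2=14

n_0=10 n_1=36 n_2=15  [Z2]
∂1: piv[bd,bf,bj,bl,bm,bq,bv,bw,dr] rk=9  ker:df,dj,dl,dm,dq,dv,fj,fl,fm,fq,fr,fw,jm,jq,jr,jv,lm,lq,lr,lv,lw,mq,mv,mw,qr,rv,rw
∂2: piv[bdj,bdv,bfj,bfq,bjq,blw,dfj,dlm,dlv,dmv,frw,jmq,jrv,lqr] rk=14  ker:fjq
rk∂_2=14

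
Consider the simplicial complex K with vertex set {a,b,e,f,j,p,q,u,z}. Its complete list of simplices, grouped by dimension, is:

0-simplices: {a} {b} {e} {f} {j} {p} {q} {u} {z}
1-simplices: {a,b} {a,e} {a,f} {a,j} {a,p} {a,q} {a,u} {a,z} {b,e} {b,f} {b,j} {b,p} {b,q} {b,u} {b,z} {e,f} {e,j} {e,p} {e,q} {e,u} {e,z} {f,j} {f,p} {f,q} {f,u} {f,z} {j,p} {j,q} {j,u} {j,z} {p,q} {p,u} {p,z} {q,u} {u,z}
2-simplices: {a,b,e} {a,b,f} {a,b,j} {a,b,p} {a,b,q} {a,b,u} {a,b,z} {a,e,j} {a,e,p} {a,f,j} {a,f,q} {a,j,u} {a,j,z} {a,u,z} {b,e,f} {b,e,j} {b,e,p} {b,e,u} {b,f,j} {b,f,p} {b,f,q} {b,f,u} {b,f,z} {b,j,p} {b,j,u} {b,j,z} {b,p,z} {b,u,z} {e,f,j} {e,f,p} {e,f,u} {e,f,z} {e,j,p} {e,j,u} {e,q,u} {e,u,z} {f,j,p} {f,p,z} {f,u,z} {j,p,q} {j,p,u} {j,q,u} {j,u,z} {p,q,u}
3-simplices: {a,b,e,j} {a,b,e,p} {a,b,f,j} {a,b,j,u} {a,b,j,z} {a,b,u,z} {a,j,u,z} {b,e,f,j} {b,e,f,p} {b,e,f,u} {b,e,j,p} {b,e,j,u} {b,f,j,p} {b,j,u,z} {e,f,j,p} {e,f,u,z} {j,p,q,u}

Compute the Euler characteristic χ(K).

n_0=9 n_1=35 n_2=44 n_3=17
χ=+9−35+44−17=1

χ(K)=1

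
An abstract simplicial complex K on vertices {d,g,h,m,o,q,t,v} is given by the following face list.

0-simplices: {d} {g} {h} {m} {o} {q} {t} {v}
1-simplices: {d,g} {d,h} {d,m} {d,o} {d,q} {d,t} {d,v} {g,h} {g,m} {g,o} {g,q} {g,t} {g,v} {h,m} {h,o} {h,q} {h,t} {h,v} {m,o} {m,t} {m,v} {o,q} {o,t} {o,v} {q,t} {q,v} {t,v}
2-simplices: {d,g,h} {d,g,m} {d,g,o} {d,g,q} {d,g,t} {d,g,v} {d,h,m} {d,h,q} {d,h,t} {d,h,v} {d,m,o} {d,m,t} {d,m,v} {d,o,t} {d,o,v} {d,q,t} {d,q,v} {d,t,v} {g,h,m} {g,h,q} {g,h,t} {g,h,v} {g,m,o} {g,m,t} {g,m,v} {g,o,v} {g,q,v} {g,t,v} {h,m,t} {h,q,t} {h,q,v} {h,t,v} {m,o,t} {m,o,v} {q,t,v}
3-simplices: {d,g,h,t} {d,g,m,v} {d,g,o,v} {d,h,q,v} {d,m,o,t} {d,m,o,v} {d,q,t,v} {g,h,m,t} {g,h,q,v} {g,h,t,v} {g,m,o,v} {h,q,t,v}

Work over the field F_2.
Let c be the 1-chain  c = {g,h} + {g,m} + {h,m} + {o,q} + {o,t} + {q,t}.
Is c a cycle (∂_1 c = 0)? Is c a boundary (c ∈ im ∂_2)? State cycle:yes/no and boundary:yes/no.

cycle:yes boundary:no

n_0=8 n_1=27 n_2=35 n_3=12  [Z2]
∂1: piv[dg,dh,dm,do,dq,dt,dv] rk=7  ker:gh,gm,go,gq,gt,gv,hm,ho,hq,ht,hv,mo,mt,mv,oq,ot,ov,qt,qv,tv
∂2: piv[dgh,dgm,dgo,dgq,dgt,dgv,dhm,dhq,dht,dhv,dmo,dmt,dmv,dot,dov,dqt,dqv,dtv] rk=18  ker:ghm,ghq,ght,ghv,gmo,gmt,gmv,gov,gqv,gtv,hmt,hqt,hqv,htv,mot,mov,qtv
∂3: piv[dght,dgmv,dgov,dhqv,dmot,dmov,dqtv,ghmt,ghqv,ghtv,gmov,hqtv] rk=12
∂1c = 0
c vs im∂2: residual ≠ 0 ⇒ not boundary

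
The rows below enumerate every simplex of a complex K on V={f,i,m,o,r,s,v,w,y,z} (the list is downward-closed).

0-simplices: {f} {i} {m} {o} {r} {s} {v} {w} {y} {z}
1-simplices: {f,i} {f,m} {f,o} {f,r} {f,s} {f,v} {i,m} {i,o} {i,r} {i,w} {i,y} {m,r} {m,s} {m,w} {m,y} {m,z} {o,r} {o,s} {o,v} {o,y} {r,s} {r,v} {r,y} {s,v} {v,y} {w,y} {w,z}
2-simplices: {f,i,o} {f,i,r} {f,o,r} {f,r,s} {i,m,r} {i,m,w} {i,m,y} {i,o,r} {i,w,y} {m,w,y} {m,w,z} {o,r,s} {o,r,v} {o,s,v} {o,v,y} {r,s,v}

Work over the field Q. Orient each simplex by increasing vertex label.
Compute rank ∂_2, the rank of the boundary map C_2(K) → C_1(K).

rank∂_2=13

n_0=10 n_1=27 n_2=16  [Q]
∂1: piv[fi,fm,fo,fr,fs,fv,iw,iy,mz] rk=9  ker:im,io,ir,mr,ms,mw,my,or,os,ov,oy,rs,rv,ry,sv,vy,wy,wz
∂2: piv[fio,fir,for,frs,imr,imw,imy,iwy,mwz,ors,orv,osv,ovy] rk=13  ker:ior,mwy,rsv
rk∂_2=13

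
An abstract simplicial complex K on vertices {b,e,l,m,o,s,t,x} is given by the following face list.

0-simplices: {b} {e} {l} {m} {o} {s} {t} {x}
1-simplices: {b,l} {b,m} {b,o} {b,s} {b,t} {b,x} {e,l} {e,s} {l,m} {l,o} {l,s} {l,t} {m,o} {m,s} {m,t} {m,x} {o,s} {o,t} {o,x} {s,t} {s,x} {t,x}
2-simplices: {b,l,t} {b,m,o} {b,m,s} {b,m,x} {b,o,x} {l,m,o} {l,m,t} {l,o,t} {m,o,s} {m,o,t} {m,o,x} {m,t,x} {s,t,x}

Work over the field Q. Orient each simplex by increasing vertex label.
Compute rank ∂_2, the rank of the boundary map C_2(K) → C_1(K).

n_0=8 n_1=22 n_2=13  [Q]
∂1: piv[bl,bm,bo,bs,bt,bx,el] rk=7  ker:es,lm,lo,ls,lt,mo,ms,mt,mx,os,ot,ox,st,sx,tx
∂2: piv[blt,bmo,bms,bmx,box,lmo,lmt,lot,mos,mtx,stx] rk=11  ker:mot,mox
rk∂_2=11

rank∂_2=11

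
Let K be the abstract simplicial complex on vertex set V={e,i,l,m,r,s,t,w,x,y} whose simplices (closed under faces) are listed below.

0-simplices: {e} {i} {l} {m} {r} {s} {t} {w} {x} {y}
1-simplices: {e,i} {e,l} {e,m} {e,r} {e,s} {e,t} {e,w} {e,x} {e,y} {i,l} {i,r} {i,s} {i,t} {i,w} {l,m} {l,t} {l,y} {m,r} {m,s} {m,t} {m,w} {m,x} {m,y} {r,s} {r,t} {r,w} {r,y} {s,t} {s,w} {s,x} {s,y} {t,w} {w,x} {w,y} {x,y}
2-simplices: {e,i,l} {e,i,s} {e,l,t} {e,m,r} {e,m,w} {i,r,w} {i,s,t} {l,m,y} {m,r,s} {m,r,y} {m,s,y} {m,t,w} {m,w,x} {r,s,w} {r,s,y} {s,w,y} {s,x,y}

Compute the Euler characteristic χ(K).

n_0=10 n_1=35 n_2=17
χ=+10−35+17=-8

χ(K)=-8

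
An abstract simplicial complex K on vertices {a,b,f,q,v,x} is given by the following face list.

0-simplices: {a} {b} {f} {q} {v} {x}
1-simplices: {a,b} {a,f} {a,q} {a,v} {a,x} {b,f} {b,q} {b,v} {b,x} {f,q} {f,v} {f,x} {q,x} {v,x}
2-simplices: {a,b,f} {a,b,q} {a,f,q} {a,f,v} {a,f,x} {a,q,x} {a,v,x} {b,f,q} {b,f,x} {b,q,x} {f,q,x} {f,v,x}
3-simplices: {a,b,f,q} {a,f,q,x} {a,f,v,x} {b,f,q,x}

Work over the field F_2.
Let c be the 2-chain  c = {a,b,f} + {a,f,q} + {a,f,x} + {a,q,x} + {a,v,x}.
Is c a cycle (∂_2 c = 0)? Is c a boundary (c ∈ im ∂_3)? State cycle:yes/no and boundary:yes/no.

n_0=6 n_1=14 n_2=12 n_3=4  [Z2]
∂1: piv[ab,af,aq,av,ax] rk=5  ker:bf,bq,bv,bx,fq,fv,fx,qx,vx
∂2: piv[abf,abq,afq,afv,afx,aqx,avx,bfx] rk=8  ker:bfq,bqx,fqx,fvx
∂3: piv[abfq,afqx,afvx,bfqx] rk=4
∂2c = {a,b} + {a,f} + {a,v} + {a,x} + {b,f} + {f,q} + {f,x} + {q,x} + {v,x}

cycle:no boundary:no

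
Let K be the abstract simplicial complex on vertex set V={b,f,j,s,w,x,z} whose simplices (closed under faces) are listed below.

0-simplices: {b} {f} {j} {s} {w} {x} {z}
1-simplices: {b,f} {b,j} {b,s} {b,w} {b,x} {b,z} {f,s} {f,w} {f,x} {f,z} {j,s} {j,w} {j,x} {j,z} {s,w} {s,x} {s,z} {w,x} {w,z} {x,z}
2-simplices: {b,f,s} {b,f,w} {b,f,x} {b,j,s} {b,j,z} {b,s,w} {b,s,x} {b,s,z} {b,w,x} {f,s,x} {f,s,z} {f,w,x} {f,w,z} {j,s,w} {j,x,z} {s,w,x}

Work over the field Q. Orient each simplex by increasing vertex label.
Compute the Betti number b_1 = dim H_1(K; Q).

b_1=1

n_0=7 n_1=20 n_2=16  [Q]
∂1: piv[bf,bj,bs,bw,bx,bz] rk=6  ker:fs,fw,fx,fz,js,jw,jx,jz,sw,sx,sz,wx,wz,xz
∂2: piv[bfs,bfw,bfx,bjs,bjz,bsw,bsx,bsz,bwx,fsz,fwz,jsw,jxz] rk=13  ker:fsx,fwx,swx
b_1=(20−6)−13=1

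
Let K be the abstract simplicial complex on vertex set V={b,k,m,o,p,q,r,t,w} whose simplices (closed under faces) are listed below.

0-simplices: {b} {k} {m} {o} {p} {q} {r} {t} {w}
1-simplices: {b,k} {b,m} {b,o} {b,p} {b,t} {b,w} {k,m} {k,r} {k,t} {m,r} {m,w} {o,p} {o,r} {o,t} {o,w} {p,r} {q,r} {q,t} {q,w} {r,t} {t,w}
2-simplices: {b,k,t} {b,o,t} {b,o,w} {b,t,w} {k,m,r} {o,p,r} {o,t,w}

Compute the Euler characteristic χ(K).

χ(K)=-5

n_0=9 n_1=21 n_2=7
χ=+9−21+7=-5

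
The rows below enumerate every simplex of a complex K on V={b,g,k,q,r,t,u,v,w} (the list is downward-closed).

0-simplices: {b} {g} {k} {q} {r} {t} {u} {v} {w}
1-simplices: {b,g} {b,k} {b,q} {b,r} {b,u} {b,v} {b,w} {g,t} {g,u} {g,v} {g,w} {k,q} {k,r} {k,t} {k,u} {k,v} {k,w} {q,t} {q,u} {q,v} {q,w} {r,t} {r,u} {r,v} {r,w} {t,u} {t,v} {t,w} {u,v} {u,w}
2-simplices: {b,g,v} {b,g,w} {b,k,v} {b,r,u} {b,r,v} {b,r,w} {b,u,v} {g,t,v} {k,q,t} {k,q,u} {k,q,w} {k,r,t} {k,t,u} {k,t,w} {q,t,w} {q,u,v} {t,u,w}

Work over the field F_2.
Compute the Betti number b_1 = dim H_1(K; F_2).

n_0=9 n_1=30 n_2=17  [Z2]
∂1: piv[bg,bk,bq,br,bu,bv,bw,gt] rk=8  ker:gu,gv,gw,kq,kr,kt,ku,kv,kw,qt,qu,qv,qw,rt,ru,rv,rw,tu,tv,tw,uv,uw
∂2: piv[bgv,bgw,bkv,bru,brv,brw,buv,gtv,kqt,kqu,kqw,krt,ktu,ktw,quv,tuw] rk=16  ker:qtw
b_1=(30−8)−16=6

b_1=6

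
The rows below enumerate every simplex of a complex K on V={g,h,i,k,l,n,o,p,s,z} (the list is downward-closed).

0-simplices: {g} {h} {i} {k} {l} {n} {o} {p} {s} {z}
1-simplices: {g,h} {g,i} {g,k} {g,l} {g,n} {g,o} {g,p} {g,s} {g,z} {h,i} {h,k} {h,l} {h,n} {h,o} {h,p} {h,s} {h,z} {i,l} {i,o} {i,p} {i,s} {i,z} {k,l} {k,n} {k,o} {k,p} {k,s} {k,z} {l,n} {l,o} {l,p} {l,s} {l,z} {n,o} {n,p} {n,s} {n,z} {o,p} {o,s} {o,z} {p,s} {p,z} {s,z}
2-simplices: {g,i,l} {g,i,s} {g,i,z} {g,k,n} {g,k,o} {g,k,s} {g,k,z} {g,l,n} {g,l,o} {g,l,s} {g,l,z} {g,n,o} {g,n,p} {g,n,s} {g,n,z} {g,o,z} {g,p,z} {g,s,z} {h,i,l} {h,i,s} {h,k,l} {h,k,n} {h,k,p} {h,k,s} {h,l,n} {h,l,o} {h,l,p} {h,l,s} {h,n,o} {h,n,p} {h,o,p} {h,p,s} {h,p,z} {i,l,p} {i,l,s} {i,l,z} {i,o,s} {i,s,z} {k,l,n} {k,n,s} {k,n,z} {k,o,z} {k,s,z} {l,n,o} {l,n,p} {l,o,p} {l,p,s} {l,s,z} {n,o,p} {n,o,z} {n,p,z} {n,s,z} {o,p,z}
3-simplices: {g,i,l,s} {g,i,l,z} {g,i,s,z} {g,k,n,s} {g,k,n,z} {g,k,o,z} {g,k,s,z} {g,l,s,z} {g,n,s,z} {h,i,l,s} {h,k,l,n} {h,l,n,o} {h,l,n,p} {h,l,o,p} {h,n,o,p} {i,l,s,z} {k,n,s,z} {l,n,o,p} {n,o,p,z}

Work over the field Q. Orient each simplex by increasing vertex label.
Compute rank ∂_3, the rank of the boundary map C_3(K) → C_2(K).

n_0=10 n_1=43 n_2=53 n_3=19  [Q]
∂1: piv[gh,gi,gk,gl,gn,go,gp,gs,gz] rk=9  ker:hi,hk,hl,hn,ho,hp,hs,hz,il,io,ip,is,iz,kl,kn,ko,kp,ks,kz,ln,lo,lp,ls,lz,no,np,ns,nz,op,os,oz,ps,pz,sz
∂2: piv[gil,gis,giz,gkn,gko,gks,gkz,gln,glo,gls,glz,gno,gnp,gns,gnz,goz,gpz,gsz,hil,his,hkl,hkn,hkp,hks,hlo,hlp,hnp,hop,hps,hpz,ilp,ios] rk=32  ker:hln,hls,hno,ils,ilz,isz,kln,kns,knz,koz,ksz,lno,lnp,lop,lps,lsz,nop,noz,npz,nsz,opz
∂3: piv[gils,gilz,gisz,gkns,gknz,gkoz,gksz,glsz,gnsz,hils,hkln,hlno,hlnp,hlop,hnop,nopz] rk=16  ker:ilsz,knsz,lnop
rk∂_3=16

rank∂_3=16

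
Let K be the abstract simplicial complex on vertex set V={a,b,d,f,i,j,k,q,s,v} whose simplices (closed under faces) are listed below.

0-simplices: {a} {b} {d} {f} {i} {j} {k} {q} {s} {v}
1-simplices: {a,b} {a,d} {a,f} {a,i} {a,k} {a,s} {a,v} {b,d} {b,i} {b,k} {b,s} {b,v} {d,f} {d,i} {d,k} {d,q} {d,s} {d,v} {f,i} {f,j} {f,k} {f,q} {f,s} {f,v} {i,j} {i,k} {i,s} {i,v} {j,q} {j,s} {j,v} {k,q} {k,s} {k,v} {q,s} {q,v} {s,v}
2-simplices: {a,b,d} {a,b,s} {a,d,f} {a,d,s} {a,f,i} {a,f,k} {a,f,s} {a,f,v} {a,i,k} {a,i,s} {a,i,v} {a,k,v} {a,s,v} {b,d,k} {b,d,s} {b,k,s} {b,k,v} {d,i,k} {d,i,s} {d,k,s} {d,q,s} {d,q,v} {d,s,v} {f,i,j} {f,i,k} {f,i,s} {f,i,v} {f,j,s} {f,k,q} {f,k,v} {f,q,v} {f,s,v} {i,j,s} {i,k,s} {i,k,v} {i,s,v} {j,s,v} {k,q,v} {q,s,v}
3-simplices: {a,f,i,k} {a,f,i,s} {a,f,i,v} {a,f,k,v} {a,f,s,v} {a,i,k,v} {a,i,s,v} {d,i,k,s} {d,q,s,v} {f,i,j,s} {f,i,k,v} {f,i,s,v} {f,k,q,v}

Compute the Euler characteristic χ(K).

n_0=10 n_1=37 n_2=39 n_3=13
χ=+10−37+39−13=-1

χ(K)=-1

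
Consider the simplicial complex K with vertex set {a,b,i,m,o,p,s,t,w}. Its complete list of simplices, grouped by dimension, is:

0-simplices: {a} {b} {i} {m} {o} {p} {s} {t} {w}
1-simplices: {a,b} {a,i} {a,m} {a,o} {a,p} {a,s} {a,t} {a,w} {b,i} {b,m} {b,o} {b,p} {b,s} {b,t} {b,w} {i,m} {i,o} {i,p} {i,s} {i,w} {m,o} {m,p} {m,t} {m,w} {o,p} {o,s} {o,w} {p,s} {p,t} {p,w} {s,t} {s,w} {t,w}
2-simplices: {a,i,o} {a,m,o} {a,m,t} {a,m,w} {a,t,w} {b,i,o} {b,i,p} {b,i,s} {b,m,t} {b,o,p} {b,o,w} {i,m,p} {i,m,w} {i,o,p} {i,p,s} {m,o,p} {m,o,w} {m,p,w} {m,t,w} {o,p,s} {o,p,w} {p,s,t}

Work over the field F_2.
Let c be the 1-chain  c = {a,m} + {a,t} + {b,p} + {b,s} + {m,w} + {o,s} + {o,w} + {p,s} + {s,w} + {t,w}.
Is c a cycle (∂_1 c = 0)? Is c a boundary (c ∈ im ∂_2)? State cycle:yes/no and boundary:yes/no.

cycle:yes boundary:no

n_0=9 n_1=33 n_2=22  [Z2]
∂1: piv[ab,ai,am,ao,ap,as,at,aw] rk=8  ker:bi,bm,bo,bp,bs,bt,bw,im,io,ip,is,iw,mo,mp,mt,mw,op,os,ow,ps,pt,pw,st,sw,tw
∂2: piv[aio,amo,amt,amw,atw,bio,bip,bis,bmt,bop,bow,imp,imw,ips,mop,mow,mpw,ops,pst] rk=19  ker:iop,mtw,opw
∂1c = 0
c vs im∂2: residual ≠ 0 ⇒ not boundary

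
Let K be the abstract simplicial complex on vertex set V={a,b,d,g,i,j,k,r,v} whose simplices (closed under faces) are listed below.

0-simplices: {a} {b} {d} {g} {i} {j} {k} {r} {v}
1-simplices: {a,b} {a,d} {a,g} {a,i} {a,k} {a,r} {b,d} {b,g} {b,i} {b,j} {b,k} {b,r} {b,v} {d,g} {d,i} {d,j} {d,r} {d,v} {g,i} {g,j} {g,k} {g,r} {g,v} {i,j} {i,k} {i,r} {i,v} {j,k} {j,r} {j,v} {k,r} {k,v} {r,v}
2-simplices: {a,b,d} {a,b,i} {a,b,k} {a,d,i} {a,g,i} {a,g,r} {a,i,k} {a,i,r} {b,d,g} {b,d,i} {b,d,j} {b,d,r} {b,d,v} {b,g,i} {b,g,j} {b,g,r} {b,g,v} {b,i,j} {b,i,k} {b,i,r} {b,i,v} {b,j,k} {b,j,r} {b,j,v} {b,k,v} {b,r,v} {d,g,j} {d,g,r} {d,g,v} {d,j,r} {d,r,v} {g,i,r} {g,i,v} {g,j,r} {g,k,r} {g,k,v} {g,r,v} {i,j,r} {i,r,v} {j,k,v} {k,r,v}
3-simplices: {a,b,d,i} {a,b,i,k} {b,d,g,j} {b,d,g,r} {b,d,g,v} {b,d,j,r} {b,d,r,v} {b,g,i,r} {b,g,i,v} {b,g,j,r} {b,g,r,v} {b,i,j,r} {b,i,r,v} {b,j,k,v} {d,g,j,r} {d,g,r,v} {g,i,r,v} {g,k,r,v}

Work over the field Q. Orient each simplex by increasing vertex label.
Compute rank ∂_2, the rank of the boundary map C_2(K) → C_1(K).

rank∂_2=25

n_0=9 n_1=33 n_2=41 n_3=18  [Q]
∂1: piv[ab,ad,ag,ai,ak,ar,bj,bv] rk=8  ker:bd,bg,bi,bk,br,dg,di,dj,dr,dv,gi,gj,gk,gr,gv,ij,ik,ir,iv,jk,jr,jv,kr,kv,rv
∂2: piv[abd,abi,abk,adi,agi,agr,aik,air,bdg,bdj,bdr,bdv,bgi,bgj,bgr,bgv,bij,biv,bjk,bjr,bjv,bkv,brv,gkr,gkv] rk=25  ker:bdi,bik,bir,dgj,dgr,dgv,djr,drv,gir,giv,gjr,grv,ijr,irv,jkv,krv
∂3: piv[abdi,abik,bdgj,bdgr,bdgv,bdjr,bdrv,bgir,bgiv,bgjr,bgrv,bijr,birv,bjkv,gkrv] rk=15  ker:dgjr,dgrv,girv
rk∂_2=25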